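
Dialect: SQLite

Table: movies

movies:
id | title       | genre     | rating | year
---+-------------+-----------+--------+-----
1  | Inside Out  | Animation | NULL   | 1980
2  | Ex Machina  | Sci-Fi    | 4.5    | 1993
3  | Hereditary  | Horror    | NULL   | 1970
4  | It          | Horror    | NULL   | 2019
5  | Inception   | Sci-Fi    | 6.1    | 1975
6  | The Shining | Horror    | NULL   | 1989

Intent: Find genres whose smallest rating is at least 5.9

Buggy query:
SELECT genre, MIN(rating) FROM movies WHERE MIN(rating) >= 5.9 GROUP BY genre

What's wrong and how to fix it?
Bug: Aggregates like MIN are computed per group after WHERE runs

Fix: Use HAVING for the per-group MIN condition

Corrected query:
SELECT genre, MIN(rating) FROM movies GROUP BY genre HAVING MIN(rating) >= 5.9

Result:
(no rows)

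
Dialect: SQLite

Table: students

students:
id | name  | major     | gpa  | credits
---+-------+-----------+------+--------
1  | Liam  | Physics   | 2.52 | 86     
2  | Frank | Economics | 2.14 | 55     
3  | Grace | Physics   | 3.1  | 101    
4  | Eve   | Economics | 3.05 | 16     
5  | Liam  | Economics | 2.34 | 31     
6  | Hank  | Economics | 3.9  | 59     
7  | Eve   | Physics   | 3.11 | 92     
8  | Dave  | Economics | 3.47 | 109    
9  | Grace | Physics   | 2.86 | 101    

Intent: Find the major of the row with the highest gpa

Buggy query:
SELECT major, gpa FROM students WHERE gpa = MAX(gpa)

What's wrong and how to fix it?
Bug: MAX(gpa) is an aggregate and cannot be used directly in WHERE

Fix: Wrap MAX in a scalar subquery so WHERE compares against a single value

Corrected query:
SELECT major, gpa FROM students WHERE gpa = (SELECT MAX(gpa) FROM students)

Result:
major     | gpa
----------+----
Economics | 3.9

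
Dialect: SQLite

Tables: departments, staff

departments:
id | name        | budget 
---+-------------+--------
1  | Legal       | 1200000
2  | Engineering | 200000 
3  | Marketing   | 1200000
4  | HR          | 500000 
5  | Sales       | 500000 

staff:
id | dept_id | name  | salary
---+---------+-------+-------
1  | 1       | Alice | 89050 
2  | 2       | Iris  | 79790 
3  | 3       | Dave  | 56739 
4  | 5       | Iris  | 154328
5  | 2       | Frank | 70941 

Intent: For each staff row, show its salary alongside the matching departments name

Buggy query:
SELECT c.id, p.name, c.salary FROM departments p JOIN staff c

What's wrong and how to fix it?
Bug: JOIN with no ON clause produces a cartesian product; every staff row pairs with every departments row

Fix: Add ON c.dept_id = p.id to the JOIN

Corrected query:
SELECT c.id, p.name, c.salary FROM departments p JOIN staff c ON c.dept_id = p.id

Result:
id | name        | salary
---+-------------+-------
1  | Legal       | 89050 
2  | Engineering | 79790 
3  | Marketing   | 56739 
4  | Sales       | 154328
5  | Engineering | 70941 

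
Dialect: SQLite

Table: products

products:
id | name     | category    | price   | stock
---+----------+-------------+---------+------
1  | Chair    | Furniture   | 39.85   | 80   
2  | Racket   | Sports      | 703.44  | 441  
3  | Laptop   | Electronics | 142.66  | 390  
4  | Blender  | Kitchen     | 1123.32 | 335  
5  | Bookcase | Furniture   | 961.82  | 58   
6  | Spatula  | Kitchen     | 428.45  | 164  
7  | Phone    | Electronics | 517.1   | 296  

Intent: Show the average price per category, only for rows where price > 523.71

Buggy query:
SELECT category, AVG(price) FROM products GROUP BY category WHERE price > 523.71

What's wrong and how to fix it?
Bug: Row-level WHERE must come before GROUP BY in the clause order

Fix: Move the WHERE clause before GROUP BY

Corrected query:
SELECT category, AVG(price) FROM products WHERE price > 523.71 GROUP BY category

Result:
category  | AVG(price)
----------+-----------
Furniture | 961.82    
Kitchen   | 1123.32   
Sports    | 703.44    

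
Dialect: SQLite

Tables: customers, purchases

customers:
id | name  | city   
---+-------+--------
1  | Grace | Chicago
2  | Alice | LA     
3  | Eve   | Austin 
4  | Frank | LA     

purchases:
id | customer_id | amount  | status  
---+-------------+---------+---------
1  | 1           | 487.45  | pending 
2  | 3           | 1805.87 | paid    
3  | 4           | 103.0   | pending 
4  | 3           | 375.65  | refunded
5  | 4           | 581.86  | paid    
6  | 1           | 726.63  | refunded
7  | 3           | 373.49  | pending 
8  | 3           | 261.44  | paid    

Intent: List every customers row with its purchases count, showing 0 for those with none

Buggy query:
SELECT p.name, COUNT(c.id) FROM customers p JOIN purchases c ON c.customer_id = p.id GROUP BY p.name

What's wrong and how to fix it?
Bug: An inner join excludes parents with zero children

Fix: Switch to LEFT JOIN to retain unmatched parent rows

Corrected query:
SELECT p.name, COUNT(c.id) FROM customers p LEFT JOIN purchases c ON c.customer_id = p.id GROUP BY p.name

Result:
name  | COUNT(c.id)
------+------------
Alice | 0          
Eve   | 4          
Frank | 2          
Grace | 2          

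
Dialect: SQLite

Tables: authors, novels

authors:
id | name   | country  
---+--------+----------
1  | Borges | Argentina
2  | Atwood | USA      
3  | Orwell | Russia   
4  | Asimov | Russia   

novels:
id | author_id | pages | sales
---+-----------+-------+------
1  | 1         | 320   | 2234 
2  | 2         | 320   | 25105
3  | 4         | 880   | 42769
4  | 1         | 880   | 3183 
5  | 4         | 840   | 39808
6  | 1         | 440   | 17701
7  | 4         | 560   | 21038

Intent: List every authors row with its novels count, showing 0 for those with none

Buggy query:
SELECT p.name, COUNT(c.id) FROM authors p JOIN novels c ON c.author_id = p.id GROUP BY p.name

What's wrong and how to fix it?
Bug: An inner join excludes parents with zero children

Fix: Use LEFT JOIN so parents without children still appear (COUNT(c.id) gives 0)

Corrected query:
SELECT p.name, COUNT(c.id) FROM authors p LEFT JOIN novels c ON c.author_id = p.id GROUP BY p.name

Result:
name   | COUNT(c.id)
-------+------------
Asimov | 3          
Atwood | 1          
Borges | 3          
Orwell | 0          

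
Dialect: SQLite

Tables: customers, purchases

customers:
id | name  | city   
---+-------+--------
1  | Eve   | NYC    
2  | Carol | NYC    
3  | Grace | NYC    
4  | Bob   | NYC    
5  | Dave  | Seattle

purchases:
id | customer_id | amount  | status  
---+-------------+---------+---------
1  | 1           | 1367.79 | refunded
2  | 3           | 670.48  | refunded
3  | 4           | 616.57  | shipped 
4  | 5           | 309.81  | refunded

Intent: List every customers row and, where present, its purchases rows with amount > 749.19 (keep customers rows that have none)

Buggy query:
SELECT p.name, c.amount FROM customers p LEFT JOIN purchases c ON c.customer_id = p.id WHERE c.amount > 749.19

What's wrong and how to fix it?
Bug: A WHERE condition on the right-hand table after LEFT JOIN drops unmatched parents

Fix: Put 'c.amount > 749.19' in the JOIN's ON clause instead of WHERE

Corrected query:
SELECT p.name, c.amount FROM customers p LEFT JOIN purchases c ON c.customer_id = p.id AND c.amount > 749.19

Result:
name  | amount 
------+--------
Eve   | 1367.79
Carol | NULL   
Grace | NULL   
Bob   | NULL   
Dave  | NULL   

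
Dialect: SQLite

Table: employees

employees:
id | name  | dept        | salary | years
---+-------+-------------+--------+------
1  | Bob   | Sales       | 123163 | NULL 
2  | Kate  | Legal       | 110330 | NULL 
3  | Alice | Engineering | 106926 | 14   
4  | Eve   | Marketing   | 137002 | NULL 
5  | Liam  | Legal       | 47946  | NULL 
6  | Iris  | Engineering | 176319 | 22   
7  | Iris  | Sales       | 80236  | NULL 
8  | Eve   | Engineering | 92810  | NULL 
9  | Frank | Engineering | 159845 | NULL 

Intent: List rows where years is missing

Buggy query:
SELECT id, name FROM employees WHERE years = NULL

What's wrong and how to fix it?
Bug: '= NULL' is always unknown in SQL three-valued logic, so no rows match

Fix: Use IS NULL to test for NULL

Corrected query:
SELECT id, name FROM employees WHERE years IS NULL

Result:
id | name 
---+------
1  | Bob  
2  | Kate 
4  | Eve  
5  | Liam 
7  | Iris 
8  | Eve  
9  | Frank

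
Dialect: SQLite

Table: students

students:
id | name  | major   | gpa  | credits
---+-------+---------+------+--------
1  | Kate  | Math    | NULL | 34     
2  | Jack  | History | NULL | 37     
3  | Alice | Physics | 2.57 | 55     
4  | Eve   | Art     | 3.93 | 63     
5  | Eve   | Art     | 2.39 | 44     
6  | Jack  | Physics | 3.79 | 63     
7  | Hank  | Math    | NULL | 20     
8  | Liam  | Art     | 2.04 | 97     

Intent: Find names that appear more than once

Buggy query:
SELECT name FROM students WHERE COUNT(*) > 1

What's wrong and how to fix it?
Bug: WHERE can't reference COUNT(*); aggregates are computed after WHERE

Fix: Group first, then use HAVING for the count condition

Corrected query:
SELECT name FROM students GROUP BY name HAVING COUNT(*) > 1

Result:
name
----
Eve 
Jack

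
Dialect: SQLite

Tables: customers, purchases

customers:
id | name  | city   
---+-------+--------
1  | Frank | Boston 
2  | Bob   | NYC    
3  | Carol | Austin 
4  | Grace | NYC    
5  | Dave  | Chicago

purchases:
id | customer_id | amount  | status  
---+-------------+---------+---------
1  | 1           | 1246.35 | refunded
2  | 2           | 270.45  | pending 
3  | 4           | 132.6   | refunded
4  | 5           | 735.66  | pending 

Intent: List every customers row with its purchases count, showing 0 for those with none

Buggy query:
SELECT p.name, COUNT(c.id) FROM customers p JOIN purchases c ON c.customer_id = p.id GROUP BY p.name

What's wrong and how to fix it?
Bug: An inner join excludes parents with zero children

Fix: Switch to LEFT JOIN to retain unmatched parent rows

Corrected query:
SELECT p.name, COUNT(c.id) FROM customers p LEFT JOIN purchases c ON c.customer_id = p.id GROUP BY p.name

Result:
name  | COUNT(c.id)
------+------------
Bob   | 1          
Carol | 0          
Dave  | 1          
Frank | 1          
Grace | 1          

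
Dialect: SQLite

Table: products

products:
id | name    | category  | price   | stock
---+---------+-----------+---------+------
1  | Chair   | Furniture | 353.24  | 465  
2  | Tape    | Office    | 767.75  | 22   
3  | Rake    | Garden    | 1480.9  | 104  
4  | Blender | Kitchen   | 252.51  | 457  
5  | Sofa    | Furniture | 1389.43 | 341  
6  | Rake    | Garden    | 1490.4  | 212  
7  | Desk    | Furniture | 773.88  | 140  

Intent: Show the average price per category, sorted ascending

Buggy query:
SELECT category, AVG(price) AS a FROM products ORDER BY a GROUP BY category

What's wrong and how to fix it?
Bug: ORDER BY appears before GROUP BY; SQL clause order requires GROUP BY first

Fix: Reorder: SELECT … FROM … GROUP BY … ORDER BY …

Corrected query:
SELECT category, AVG(price) AS a FROM products GROUP BY category ORDER BY a

Result:
category  | a      
----------+--------
Kitchen   | 252.51 
Office    | 767.75 
Furniture | 838.85 
Garden    | 1485.65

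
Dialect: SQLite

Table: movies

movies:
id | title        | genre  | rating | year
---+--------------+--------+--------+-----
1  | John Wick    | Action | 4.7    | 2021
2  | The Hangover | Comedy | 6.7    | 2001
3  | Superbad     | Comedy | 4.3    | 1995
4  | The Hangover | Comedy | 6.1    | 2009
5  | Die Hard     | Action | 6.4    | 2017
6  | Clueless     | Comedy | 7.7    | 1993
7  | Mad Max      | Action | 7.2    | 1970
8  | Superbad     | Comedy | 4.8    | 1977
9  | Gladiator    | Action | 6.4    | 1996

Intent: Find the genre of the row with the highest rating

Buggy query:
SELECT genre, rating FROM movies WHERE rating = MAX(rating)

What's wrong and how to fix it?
Bug: MAX(rating) is an aggregate and cannot be used directly in WHERE

Fix: Wrap MAX in a scalar subquery so WHERE compares against a single value

Corrected query:
SELECT genre, rating FROM movies WHERE rating = (SELECT MAX(rating) FROM movies)

Result:
genre  | rating
-------+-------
Comedy | 7.7   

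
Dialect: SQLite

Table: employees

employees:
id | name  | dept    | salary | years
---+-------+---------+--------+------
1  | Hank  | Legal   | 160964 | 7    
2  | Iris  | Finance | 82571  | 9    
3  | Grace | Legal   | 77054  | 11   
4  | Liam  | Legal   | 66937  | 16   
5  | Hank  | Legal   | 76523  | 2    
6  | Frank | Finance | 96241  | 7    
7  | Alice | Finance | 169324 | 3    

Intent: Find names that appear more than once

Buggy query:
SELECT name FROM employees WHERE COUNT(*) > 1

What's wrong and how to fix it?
Bug: WHERE can't reference COUNT(*); aggregates are computed after WHERE

Fix: GROUP BY name, then filter groups with HAVING COUNT(*) > 1

Corrected query:
SELECT name FROM employees GROUP BY name HAVING COUNT(*) > 1

Result:
name
----
Hank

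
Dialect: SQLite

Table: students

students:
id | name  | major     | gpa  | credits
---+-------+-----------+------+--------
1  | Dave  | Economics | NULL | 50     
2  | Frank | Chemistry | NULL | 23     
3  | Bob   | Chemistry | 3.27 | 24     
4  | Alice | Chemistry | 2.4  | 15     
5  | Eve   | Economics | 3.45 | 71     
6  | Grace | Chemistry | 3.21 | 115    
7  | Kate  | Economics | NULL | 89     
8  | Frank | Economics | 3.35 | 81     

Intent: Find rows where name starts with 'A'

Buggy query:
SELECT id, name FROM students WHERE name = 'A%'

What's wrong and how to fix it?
Bug: Wildcards only work with LIKE; '=' treats '%' as a literal character

Fix: Use LIKE for wildcard pattern matching

Corrected query:
SELECT id, name FROM students WHERE name LIKE 'A%'

Result:
id | name 
---+------
4  | Alice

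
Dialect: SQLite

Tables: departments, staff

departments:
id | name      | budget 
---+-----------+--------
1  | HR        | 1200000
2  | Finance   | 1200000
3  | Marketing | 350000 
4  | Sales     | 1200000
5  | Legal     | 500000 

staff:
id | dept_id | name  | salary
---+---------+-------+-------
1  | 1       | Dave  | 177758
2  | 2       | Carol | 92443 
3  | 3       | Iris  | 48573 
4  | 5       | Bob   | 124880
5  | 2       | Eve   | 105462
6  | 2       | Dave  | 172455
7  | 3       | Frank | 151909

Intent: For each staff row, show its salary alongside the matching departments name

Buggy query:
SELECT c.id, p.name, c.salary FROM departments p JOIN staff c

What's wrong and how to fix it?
Bug: JOIN with no ON clause produces a cartesian product; every staff row pairs with every departments row

Fix: Add ON c.dept_id = p.id to the JOIN

Corrected query:
SELECT c.id, p.name, c.salary FROM departments p JOIN staff c ON c.dept_id = p.id

Result:
id | name      | salary
---+-----------+-------
1  | HR        | 177758
2  | Finance   | 92443 
3  | Marketing | 48573 
4  | Legal     | 124880
5  | Finance   | 105462
6  | Finance   | 172455
7  | Marketing | 151909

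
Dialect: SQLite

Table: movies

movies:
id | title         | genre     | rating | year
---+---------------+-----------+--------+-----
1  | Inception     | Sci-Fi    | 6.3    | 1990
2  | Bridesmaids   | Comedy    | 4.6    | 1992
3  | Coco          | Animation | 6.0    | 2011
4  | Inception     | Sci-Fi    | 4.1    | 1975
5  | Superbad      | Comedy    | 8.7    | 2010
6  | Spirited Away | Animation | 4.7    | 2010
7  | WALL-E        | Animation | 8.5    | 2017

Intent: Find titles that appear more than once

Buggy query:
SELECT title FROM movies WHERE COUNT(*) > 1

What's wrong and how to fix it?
Bug: COUNT(*) is an aggregate and cannot be used in WHERE

Fix: GROUP BY title, then filter groups with HAVING COUNT(*) > 1

Corrected query:
SELECT title FROM movies GROUP BY title HAVING COUNT(*) > 1

Result:
title    
---------
Inception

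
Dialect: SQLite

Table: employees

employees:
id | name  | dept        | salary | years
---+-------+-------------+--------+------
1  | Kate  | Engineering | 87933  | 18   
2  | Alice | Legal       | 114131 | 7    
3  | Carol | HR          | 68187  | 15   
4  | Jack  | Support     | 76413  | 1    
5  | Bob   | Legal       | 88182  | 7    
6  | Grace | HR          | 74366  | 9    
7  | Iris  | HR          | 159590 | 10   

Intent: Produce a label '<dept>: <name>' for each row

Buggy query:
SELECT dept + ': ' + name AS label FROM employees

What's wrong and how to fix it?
Bug: '+' is numeric addition; on text columns SQLite converts them to 0 instead of concatenating

Fix: Replace + with || to concatenate text

Corrected query:
SELECT dept || ': ' || name AS label FROM employees

Result:
label            
-----------------
Engineering: Kate
Legal: Alice     
HR: Carol        
Support: Jack    
Legal: Bob       
HR: Grace        
HR: Iris         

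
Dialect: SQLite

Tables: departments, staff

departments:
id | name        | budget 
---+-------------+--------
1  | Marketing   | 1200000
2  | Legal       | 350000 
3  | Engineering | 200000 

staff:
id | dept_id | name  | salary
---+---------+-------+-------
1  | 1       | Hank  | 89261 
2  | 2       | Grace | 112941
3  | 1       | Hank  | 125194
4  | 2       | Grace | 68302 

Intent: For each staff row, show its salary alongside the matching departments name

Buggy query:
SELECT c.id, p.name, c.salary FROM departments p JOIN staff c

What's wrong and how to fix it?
Bug: Missing join condition: each staff row is matched to all departments rows instead of just its own

Fix: Specify the join condition linking the foreign key to the parent id

Corrected query:
SELECT c.id, p.name, c.salary FROM departments p JOIN staff c ON c.dept_id = p.id

Result:
id | name      | salary
---+-----------+-------
1  | Marketing | 89261 
2  | Legal     | 112941
3  | Marketing | 125194
4  | Legal     | 68302 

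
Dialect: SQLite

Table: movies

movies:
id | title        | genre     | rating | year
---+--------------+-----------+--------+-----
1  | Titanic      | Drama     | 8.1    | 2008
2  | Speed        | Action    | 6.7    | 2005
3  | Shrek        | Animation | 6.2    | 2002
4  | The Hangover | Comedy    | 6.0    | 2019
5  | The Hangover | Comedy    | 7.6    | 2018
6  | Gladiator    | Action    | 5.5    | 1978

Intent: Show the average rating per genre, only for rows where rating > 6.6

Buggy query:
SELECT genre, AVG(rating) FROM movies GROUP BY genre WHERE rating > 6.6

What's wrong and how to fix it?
Bug: WHERE cannot follow GROUP BY

Fix: Move the WHERE clause before GROUP BY

Corrected query:
SELECT genre, AVG(rating) FROM movies WHERE rating > 6.6 GROUP BY genre

Result:
genre  | AVG(rating)
-------+------------
Action | 6.7        
Comedy | 7.6        
Drama  | 8.1        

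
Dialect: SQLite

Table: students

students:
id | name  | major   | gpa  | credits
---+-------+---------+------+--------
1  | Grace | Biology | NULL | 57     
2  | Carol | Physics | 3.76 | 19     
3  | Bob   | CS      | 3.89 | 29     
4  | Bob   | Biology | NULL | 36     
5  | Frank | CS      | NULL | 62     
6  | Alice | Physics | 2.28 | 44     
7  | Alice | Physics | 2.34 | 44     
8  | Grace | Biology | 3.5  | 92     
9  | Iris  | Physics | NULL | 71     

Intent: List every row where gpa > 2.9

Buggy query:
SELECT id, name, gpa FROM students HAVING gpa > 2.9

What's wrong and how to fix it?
Bug: HAVING filters the output of aggregation, but this query has no GROUP BY and no aggregate functions, so SQLite rejects it (HAVING clause on a non-aggregate query); the condition here is per row

Fix: Use WHERE for row-level filtering

Corrected query:
SELECT id, name, gpa FROM students WHERE gpa > 2.9

Result:
id | name  | gpa 
---+-------+-----
2  | Carol | 3.76
3  | Bob   | 3.89
8  | Grace | 3.5 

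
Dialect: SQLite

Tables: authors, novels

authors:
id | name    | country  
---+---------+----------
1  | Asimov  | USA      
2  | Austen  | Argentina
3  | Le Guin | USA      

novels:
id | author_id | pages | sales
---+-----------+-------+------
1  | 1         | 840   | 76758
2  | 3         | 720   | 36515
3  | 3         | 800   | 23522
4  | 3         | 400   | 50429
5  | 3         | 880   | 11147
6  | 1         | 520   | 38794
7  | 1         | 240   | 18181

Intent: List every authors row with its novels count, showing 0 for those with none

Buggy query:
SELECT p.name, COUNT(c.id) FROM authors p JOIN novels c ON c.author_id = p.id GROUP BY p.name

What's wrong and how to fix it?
Bug: INNER JOIN drops authors rows that have no matching novels rows

Fix: Switch to LEFT JOIN to retain unmatched parent rows

Corrected query:
SELECT p.name, COUNT(c.id) FROM authors p LEFT JOIN novels c ON c.author_id = p.id GROUP BY p.name

Result:
name    | COUNT(c.id)
--------+------------
Asimov  | 3          
Austen  | 0          
Le Guin | 4          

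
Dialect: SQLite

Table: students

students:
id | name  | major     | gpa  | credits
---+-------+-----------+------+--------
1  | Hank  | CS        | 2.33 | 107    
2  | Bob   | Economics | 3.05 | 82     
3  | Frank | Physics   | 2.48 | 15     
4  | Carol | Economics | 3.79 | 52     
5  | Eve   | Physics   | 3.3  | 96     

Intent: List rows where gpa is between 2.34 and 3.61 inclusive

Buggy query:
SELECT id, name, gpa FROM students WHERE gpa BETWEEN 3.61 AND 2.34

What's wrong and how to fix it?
Bug: The bounds are reversed; BETWEEN a AND b requires a <= b to match anything

Fix: Swap the bounds so the smaller value comes first

Corrected query:
SELECT id, name, gpa FROM students WHERE gpa BETWEEN 2.34 AND 3.61

Result:
id | name  | gpa 
---+-------+-----
2  | Bob   | 3.05
3  | Frank | 2.48
5  | Eve   | 3.3 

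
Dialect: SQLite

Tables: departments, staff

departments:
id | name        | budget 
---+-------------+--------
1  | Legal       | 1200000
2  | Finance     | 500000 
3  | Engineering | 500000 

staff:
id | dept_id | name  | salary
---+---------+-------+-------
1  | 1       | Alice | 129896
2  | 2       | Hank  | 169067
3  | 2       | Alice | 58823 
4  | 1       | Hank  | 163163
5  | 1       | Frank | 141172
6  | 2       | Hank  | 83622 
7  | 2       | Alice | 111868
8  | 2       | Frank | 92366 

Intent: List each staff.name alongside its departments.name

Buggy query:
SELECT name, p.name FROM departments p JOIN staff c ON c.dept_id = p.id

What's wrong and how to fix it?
Bug: Both tables have a 'name' column; the unqualified reference is ambiguous

Fix: Qualify the column with its table alias (c.name)

Corrected query:
SELECT c.name, p.name FROM departments p JOIN staff c ON c.dept_id = p.id

Result:
name  | name   
------+--------
Alice | Legal  
Hank  | Finance
Alice | Finance
Hank  | Legal  
Frank | Legal  
Hank  | Finance
Alice | Finance
Frank | Finance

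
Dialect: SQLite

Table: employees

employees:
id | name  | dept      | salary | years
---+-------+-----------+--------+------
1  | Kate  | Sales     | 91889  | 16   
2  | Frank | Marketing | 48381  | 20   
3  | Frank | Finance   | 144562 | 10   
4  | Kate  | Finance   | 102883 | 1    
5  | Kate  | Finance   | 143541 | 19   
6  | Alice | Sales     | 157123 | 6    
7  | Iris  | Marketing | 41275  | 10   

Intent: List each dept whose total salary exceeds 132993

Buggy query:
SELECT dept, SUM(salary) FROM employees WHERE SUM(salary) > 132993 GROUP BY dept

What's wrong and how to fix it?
Bug: WHERE runs before GROUP BY, so aggregates aren't available there

Fix: Move the aggregate condition to a HAVING clause

Corrected query:
SELECT dept, SUM(salary) FROM employees GROUP BY dept HAVING SUM(salary) > 132993

Result:
dept    | SUM(salary)
--------+------------
Finance | 390986     
Sales   | 249012     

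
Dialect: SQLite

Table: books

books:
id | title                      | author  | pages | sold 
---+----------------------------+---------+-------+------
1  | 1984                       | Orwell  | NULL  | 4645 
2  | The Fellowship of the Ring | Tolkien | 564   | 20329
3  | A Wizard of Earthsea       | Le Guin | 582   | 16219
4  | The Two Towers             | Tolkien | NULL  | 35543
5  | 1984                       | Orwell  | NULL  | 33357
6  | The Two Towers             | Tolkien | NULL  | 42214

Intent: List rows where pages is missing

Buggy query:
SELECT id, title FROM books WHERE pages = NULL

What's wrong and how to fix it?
Bug: '= NULL' is always unknown in SQL three-valued logic, so no rows match

Fix: Use IS NULL to test for NULL

Corrected query:
SELECT id, title FROM books WHERE pages IS NULL

Result:
id | title         
---+---------------
1  | 1984          
4  | The Two Towers
5  | 1984          
6  | The Two Towers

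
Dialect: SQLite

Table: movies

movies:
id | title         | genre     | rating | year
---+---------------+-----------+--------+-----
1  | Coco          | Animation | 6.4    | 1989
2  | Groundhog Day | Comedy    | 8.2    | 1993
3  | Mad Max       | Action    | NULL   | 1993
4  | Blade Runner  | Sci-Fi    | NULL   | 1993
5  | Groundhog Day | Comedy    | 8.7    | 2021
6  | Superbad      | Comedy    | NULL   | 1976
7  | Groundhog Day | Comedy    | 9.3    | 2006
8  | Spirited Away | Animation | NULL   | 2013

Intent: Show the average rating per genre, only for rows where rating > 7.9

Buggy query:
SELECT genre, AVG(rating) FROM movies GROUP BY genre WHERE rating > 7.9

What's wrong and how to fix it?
Bug: WHERE cannot follow GROUP BY

Fix: Place WHERE between FROM and GROUP BY

Corrected query:
SELECT genre, AVG(rating) FROM movies WHERE rating > 7.9 GROUP BY genre

Result:
genre  | AVG(rating)
-------+------------
Comedy | 8.733333   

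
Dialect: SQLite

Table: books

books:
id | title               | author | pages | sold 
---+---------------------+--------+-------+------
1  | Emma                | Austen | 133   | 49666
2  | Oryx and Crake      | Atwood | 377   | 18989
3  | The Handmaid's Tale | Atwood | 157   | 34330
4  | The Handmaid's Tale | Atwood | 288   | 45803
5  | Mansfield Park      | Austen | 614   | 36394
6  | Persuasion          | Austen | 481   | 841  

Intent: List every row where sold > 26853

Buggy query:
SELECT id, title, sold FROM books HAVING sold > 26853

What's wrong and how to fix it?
Bug: HAVING filters the output of aggregation, but this query has no GROUP BY and no aggregate functions, so SQLite rejects it (HAVING clause on a non-aggregate query); the condition here is per row

Fix: Use WHERE for row-level filtering

Corrected query:
SELECT id, title, sold FROM books WHERE sold > 26853

Result:
id | title               | sold 
---+---------------------+------
1  | Emma                | 49666
3  | The Handmaid's Tale | 34330
4  | The Handmaid's Tale | 45803
5  | Mansfield Park      | 36394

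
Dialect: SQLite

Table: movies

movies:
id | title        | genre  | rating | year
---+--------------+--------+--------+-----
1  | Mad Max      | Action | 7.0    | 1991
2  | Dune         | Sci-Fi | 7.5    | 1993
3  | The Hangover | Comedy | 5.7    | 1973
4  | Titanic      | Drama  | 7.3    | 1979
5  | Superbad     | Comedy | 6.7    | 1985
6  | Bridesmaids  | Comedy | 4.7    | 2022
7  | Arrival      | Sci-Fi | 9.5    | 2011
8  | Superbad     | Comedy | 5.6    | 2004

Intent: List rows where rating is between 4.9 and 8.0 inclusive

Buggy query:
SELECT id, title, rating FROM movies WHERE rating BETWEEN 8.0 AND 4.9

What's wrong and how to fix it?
Bug: BETWEEN expects the lower bound first; with 8.0 AND 4.9 the range is empty

Fix: Write BETWEEN 4.9 AND 8.0

Corrected query:
SELECT id, title, rating FROM movies WHERE rating BETWEEN 4.9 AND 8.0

Result:
id | title        | rating
---+--------------+-------
1  | Mad Max      | 7     
2  | Dune         | 7.5   
3  | The Hangover | 5.7   
4  | Titanic      | 7.3   
5  | Superbad     | 6.7   
8  | Superbad     | 5.6   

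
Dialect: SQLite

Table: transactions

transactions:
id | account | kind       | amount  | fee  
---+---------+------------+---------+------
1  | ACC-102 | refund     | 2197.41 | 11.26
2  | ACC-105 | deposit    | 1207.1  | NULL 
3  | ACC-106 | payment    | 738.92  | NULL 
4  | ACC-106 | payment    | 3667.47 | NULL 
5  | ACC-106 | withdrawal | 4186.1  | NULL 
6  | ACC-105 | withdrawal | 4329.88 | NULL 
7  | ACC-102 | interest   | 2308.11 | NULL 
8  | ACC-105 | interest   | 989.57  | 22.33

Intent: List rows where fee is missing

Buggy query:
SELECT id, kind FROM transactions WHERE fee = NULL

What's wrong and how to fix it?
Bug: Comparing to NULL with '=' never matches; NULL = NULL is unknown, not true

Fix: Replace '= NULL' with 'IS NULL'

Corrected query:
SELECT id, kind FROM transactions WHERE fee IS NULL

Result:
id | kind      
---+-----------
2  | deposit   
3  | payment   
4  | payment   
5  | withdrawal
6  | withdrawal
7  | interest  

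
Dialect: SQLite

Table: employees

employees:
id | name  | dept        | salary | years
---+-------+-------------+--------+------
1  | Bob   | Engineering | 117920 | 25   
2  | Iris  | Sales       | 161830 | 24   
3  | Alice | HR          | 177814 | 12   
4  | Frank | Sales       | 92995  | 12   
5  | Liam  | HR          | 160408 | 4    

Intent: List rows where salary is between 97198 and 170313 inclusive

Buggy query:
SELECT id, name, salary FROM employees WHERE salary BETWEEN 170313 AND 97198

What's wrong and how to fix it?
Bug: BETWEEN expects the lower bound first; with 170313 AND 97198 the range is empty

Fix: Write BETWEEN 97198 AND 170313

Corrected query:
SELECT id, name, salary FROM employees WHERE salary BETWEEN 97198 AND 170313

Result:
id | name | salary
---+------+-------
1  | Bob  | 117920
2  | Iris | 161830
5  | Liam | 160408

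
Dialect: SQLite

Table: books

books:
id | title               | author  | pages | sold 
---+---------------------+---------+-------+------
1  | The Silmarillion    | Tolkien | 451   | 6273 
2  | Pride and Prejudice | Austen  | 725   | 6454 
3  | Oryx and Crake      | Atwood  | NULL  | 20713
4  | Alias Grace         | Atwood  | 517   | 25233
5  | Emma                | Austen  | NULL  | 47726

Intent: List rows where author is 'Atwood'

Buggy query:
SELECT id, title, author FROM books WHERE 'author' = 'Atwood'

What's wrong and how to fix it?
Bug: Single quotes denote string literals in SQL; the column name is being compared as a constant string

Fix: Remove the quotes around the column name (or use double quotes for an identifier)

Corrected query:
SELECT id, title, author FROM books WHERE author = 'Atwood'

Result:
id | title          | author
---+----------------+-------
3  | Oryx and Crake | Atwood
4  | Alias Grace    | Atwood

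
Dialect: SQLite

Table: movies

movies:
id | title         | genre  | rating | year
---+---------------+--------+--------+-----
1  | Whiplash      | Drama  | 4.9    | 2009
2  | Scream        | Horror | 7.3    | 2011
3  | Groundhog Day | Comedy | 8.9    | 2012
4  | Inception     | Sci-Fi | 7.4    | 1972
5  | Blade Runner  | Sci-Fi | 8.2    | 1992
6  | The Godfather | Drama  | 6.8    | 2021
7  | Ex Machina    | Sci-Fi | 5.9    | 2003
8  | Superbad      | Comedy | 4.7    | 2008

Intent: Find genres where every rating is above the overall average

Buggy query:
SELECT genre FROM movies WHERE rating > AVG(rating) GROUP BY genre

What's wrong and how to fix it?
Bug: AVG() is an aggregate; it can't sit directly in WHERE

Fix: Use a subquery for AVG and a HAVING MIN(...) filter so the condition holds for every row in the group

Corrected query:
SELECT genre FROM movies GROUP BY genre HAVING MIN(rating) > (SELECT AVG(rating) FROM movies)

Result:
genre 
------
Horror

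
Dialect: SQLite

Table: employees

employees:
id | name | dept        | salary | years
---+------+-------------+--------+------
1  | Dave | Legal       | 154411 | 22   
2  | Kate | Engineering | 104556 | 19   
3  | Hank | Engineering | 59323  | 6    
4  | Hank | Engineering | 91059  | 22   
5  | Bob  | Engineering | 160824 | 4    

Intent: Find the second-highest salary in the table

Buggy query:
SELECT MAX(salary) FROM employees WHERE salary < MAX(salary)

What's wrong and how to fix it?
Bug: MAX(salary) on the right of the comparison is an aggregate-in-WHERE error

Fix: Compute the overall MAX in a subquery, then take MAX of rows below it

Corrected query:
SELECT MAX(salary) FROM employees WHERE salary < (SELECT MAX(salary) FROM employees)

Result:
MAX(salary)
-----------
154411     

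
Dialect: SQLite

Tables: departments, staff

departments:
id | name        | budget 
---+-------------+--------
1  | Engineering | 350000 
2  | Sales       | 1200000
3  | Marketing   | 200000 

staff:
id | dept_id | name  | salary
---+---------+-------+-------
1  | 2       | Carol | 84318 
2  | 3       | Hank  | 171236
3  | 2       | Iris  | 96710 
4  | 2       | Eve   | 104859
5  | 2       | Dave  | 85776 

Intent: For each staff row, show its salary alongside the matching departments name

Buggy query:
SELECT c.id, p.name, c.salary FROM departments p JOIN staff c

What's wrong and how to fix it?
Bug: JOIN with no ON clause produces a cartesian product; every staff row pairs with every departments row

Fix: Add ON c.dept_id = p.id to the JOIN

Corrected query:
SELECT c.id, p.name, c.salary FROM departments p JOIN staff c ON c.dept_id = p.id

Result:
id | name      | salary
---+-----------+-------
1  | Sales     | 84318 
2  | Marketing | 171236
3  | Sales     | 96710 
4  | Sales     | 104859
5  | Sales     | 85776 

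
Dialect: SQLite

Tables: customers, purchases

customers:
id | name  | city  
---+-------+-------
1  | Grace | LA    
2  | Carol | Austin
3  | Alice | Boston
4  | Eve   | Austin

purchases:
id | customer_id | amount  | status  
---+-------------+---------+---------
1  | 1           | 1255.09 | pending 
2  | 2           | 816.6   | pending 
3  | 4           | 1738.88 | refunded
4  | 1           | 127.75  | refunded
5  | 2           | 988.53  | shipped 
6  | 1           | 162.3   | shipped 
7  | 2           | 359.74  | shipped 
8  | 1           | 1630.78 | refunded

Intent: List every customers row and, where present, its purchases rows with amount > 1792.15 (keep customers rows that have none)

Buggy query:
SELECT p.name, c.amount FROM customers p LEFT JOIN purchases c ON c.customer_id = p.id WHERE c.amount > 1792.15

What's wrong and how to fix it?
Bug: A WHERE condition on the right-hand table after LEFT JOIN drops unmatched parents

Fix: Put 'c.amount > 1792.15' in the JOIN's ON clause instead of WHERE

Corrected query:
SELECT p.name, c.amount FROM customers p LEFT JOIN purchases c ON c.customer_id = p.id AND c.amount > 1792.15

Result:
name  | amount
------+-------
Grace | NULL  
Carol | NULL  
Alice | NULL  
Eve   | NULL  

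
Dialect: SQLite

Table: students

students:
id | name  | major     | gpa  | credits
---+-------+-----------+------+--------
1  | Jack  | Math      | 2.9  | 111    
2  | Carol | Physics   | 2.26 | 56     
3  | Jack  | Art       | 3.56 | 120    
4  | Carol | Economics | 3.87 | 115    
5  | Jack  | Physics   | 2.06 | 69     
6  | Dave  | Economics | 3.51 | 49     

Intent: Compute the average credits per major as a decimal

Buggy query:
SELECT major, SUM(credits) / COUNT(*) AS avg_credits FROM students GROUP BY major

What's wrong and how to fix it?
Bug: SUM(credits) and COUNT(*) are both integers; the division truncates the fractional part

Fix: Cast one side to REAL so the division keeps the fractional part

Corrected query:
SELECT major, SUM(credits) * 1.0 / COUNT(*) AS avg_credits FROM students GROUP BY major

Result:
major     | avg_credits
----------+------------
Art       | 120        
Economics | 82         
Math      | 111        
Physics   | 62.5       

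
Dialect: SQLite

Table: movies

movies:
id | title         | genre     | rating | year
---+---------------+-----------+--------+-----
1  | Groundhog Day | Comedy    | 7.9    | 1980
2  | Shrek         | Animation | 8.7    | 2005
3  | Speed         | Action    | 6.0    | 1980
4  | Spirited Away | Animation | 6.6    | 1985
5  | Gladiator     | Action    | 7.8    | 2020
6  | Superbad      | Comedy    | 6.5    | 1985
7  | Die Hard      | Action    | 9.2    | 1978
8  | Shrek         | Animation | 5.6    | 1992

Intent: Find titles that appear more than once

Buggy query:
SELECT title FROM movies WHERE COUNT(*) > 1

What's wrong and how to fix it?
Bug: WHERE can't reference COUNT(*); aggregates are computed after WHERE

Fix: GROUP BY title, then filter groups with HAVING COUNT(*) > 1

Corrected query:
SELECT title FROM movies GROUP BY title HAVING COUNT(*) > 1

Result:
title
-----
Shrek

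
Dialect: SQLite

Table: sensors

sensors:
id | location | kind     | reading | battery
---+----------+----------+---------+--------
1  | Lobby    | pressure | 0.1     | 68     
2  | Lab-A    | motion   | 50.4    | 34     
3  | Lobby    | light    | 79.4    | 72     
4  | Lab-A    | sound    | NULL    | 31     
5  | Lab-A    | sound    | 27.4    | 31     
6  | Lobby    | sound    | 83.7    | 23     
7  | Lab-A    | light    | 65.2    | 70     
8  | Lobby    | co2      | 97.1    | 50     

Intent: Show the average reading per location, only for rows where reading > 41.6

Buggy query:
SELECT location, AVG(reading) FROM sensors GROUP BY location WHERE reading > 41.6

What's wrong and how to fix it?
Bug: Row-level WHERE must come before GROUP BY in the clause order

Fix: Move the WHERE clause before GROUP BY

Corrected query:
SELECT location, AVG(reading) FROM sensors WHERE reading > 41.6 GROUP BY location

Result:
location | AVG(reading)
---------+-------------
Lab-A    | 57.8        
Lobby    | 86.733333   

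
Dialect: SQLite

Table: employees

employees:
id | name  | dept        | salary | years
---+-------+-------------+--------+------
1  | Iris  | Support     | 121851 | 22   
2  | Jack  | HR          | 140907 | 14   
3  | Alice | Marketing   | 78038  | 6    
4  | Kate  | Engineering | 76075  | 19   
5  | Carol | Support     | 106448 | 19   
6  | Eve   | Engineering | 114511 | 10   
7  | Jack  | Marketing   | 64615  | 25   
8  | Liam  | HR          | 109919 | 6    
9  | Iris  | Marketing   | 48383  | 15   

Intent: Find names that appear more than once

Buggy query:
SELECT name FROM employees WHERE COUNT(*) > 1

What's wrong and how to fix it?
Bug: WHERE can't reference COUNT(*); aggregates are computed after WHERE

Fix: Group first, then use HAVING for the count condition

Corrected query:
SELECT name FROM employees GROUP BY name HAVING COUNT(*) > 1

Result:
name
----
Iris
Jack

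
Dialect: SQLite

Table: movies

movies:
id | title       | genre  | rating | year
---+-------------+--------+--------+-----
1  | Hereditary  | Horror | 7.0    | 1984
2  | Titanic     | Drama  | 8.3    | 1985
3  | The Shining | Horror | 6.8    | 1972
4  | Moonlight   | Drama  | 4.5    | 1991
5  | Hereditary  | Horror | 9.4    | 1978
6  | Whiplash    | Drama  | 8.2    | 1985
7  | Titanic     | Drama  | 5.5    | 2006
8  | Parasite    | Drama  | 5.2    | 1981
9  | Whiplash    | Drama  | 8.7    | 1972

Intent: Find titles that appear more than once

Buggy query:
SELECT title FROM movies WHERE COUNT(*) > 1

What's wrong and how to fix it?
Bug: COUNT(*) is an aggregate and cannot be used in WHERE

Fix: GROUP BY title, then filter groups with HAVING COUNT(*) > 1

Corrected query:
SELECT title FROM movies GROUP BY title HAVING COUNT(*) > 1

Result:
title     
----------
Hereditary
Titanic   
Whiplash  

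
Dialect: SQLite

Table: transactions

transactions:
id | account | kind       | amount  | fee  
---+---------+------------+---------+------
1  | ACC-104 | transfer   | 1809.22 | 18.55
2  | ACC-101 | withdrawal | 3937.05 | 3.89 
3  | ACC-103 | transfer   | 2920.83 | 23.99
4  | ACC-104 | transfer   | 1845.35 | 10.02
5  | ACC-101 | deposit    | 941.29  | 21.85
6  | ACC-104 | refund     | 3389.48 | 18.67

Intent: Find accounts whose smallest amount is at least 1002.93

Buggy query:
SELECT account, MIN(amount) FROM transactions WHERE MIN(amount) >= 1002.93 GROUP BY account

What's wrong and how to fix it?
Bug: Aggregates like MIN are computed per group after WHERE runs

Fix: Use HAVING for the per-group MIN condition

Corrected query:
SELECT account, MIN(amount) FROM transactions GROUP BY account HAVING MIN(amount) >= 1002.93

Result:
account | MIN(amount)
--------+------------
ACC-103 | 2920.83    
ACC-104 | 1809.22    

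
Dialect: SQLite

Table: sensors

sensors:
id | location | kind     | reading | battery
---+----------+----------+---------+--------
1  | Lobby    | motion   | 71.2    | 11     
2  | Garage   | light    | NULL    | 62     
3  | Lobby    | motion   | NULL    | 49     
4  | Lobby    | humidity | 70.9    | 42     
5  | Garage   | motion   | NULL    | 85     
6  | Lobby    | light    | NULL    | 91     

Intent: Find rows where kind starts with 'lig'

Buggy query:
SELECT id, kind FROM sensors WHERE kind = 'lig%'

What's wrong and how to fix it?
Bug: Wildcards only work with LIKE; '=' treats '%' as a literal character

Fix: Use LIKE for wildcard pattern matching

Corrected query:
SELECT id, kind FROM sensors WHERE kind LIKE 'lig%'

Result:
id | kind 
---+------
2  | light
6  | light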